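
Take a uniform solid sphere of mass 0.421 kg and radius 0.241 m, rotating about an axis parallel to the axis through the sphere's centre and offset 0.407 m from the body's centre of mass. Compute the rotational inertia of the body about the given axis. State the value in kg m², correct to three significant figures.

I_cm = (2/5)MR² = (2/5)(0.421)(0.241)² = 0.0097808 kg m²; centre at d = 0.407 m, so the parallel axis theorem gives I = 0.0097808 + (0.421)(0.407)² = 0.079519 kg m².

0.0795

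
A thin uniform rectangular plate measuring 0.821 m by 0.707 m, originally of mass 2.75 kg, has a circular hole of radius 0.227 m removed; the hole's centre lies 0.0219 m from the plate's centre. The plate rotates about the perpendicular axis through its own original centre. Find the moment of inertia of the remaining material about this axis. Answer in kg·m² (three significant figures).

0.249

Unpierced body about its centre: I₀ = (1/12)M(a²+b²) = (1/12)(2.75)[(0.821)² + (0.707)²] = 0.26902 kg·m².
The removed disk has mass m = M·πr²/(ab) = (2.75)·π(0.227)²/(0.821·0.707) = 0.76696 kg (same uniform areal density).
Its moment of inertia about the rotation axis (parallel-axis theorem): I_hole = (1/2)mr² + md² = (1/2)(0.76696)(0.227)² + (0.76696)(0.0219)² = 0.020128 kg·m².
Treating the hole as negative mass, I = I₀ − I_hole = 0.26902 − 0.020128 = 0.24889 kg·m².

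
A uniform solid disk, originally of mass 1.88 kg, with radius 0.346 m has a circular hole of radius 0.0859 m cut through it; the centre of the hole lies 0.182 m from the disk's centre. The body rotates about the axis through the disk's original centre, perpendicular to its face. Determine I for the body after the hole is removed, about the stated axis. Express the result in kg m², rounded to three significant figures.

Unpierced body about its centre: I₀ = (1/2)MR² = (1/2)(1.88)(0.346)² = 0.11253 kg m².
The removed disk has mass m = M·(r/R)² = (1.88)(0.0859/0.346)² = 0.11588 kg (same uniform areal density).
Its moment of inertia about the rotation axis (parallel-axis theorem): I_hole = (1/2)mr² + md² = (1/2)(0.11588)(0.0859)² + (0.11588)(0.182)² = 0.0042658 kg m².
Treating the hole as negative mass, I = I₀ − I_hole = 0.11253 − 0.0042658 = 0.10827 kg m².

0.108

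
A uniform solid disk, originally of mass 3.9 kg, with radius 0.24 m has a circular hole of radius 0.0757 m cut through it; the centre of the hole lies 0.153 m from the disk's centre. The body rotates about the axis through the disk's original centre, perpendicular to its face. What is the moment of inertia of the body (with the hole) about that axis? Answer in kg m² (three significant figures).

Unpierced body about its centre: I₀ = (1/2)MR² = (1/2)(3.9)(0.24)² = 0.11232 kg m².
The removed disk has mass m = M·(r/R)² = (3.9)(0.0757/0.24)² = 0.388 kg (same uniform areal density).
Its moment of inertia about the rotation axis (parallel-axis theorem): I_hole = (1/2)mr² + md² = (1/2)(0.388)(0.0757)² + (0.388)(0.153)² = 0.010194 kg m².
Treating the hole as negative mass, I = I₀ − I_hole = 0.11232 − 0.010194 = 0.10213 kg m².

0.102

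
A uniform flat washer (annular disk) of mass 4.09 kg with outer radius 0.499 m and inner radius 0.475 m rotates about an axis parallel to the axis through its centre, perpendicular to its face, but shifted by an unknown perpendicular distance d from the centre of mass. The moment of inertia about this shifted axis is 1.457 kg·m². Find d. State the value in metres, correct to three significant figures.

About the centre-of-mass axis, I_cm = (1/2)M(R²+r²) = (1/2)(4.09)[(0.499)² + (0.475)²] = 0.97061 kg·m².
Parallel axis theorem: I = I_cm + Md², so Md² = 1.457 − 0.97061 = 0.48639 kg·m².
d = √(0.48639 / 4.09) = 0.34485 m.

0.345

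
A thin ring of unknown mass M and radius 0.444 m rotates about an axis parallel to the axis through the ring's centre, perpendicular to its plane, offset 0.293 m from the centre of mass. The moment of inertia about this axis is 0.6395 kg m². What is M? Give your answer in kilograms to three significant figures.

2.26

I = I_cm + Md² = MR² + Md² = M·[1·(0.444)² + (0.293)²] = M·0.28298.
So M = 0.6395 / 0.28298 = 2.2598 kg.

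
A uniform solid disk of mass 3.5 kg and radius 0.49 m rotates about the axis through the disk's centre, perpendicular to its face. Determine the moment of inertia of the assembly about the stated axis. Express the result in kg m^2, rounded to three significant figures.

0.420

I_cm = (1/2)MR² = (1/2)(3.5)(0.49)² = 0.42017 kg m^2; axis through the centre, so I = 0.42017 kg m^2.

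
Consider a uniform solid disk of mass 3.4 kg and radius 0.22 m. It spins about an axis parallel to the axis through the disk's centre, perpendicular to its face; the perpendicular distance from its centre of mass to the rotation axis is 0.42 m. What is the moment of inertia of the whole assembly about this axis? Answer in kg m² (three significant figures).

I_cm = (1/2)MR² = (1/2)(3.4)(0.22)² = 0.08228 kg m²; centre at d = 0.42 m, so I = I_cm + Md² gives I = 0.08228 + (3.4)(0.42)² = 0.68204 kg m².

0.682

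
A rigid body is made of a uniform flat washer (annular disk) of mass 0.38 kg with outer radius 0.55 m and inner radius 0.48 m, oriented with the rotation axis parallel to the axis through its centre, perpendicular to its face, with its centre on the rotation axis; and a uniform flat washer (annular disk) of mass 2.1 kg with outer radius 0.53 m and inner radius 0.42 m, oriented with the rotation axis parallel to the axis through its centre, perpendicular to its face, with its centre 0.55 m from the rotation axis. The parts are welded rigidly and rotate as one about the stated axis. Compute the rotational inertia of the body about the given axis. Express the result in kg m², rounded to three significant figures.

1.22

Annular disk: I_cm = (1/2)M(R²+r²) = (1/2)(0.38)[(0.55)² + (0.48)²] = 0.10125 kg m²; axis through the centre, so I = 0.10125 kg m².
Annular disk: I_cm = (1/2)M(R²+r²) = (1/2)(2.1)[(0.53)² + (0.42)²] = 0.48017 kg m²; centre at d = 0.55 m, so I = I_cm + Md² gives I = 0.48017 + (2.1)(0.55)² = 1.1154 kg m².
Total I = 0.10125 + 1.1154 = 1.2167 kg m².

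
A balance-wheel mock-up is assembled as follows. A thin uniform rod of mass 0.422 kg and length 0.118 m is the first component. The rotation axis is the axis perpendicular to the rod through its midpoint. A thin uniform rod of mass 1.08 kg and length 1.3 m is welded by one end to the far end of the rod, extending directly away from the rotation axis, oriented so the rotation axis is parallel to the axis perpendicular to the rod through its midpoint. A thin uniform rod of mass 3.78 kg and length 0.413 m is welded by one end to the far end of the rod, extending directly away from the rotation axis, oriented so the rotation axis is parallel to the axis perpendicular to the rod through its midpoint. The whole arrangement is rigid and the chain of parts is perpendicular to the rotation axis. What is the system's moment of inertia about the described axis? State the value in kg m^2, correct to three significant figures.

10.0

Thin rod: I_cm = (1/12)ML² = (1/12)(0.422)(0.118)² = 0.00048966 kg m^2; axis through the centre, so I = 0.00048966 kg m^2.
Thin rod: I_cm = (1/12)ML² = (1/12)(1.08)(1.3)² = 0.1521 kg m^2; centre at d = 0.059 + 0.65 = 0.709 m, so I = I_cm + Md² gives I = 0.1521 + (1.08)(0.709)² = 0.695 kg m^2.
Thin rod: I_cm = (1/12)ML² = (1/12)(3.78)(0.413)² = 0.053729 kg m^2; centre at d = 0.059 + 0.65 + 0.65 + 0.2065 = 1.5655 m, so I = I_cm + Md² gives I = 0.053729 + (3.78)(1.5655)² = 9.3177 kg m^2.
Total I = 0.00048966 + 0.695 + 9.3177 = 10.013 kg m^2.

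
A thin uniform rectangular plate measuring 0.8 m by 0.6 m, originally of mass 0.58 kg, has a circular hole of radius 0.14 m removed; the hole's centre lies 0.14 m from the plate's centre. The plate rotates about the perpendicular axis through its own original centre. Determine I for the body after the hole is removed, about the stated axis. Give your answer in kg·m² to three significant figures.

0.0461

Unpierced body about its centre: I₀ = (1/12)M(a²+b²) = (1/12)(0.58)[(0.8)² + (0.6)²] = 0.048333 kg·m².
The removed disk has mass m = M·πr²/(ab) = (0.58)·π(0.14)²/(0.8·0.6) = 0.074403 kg (same uniform areal density).
Its moment of inertia about the rotation axis (parallel-axis theorem): I_hole = (1/2)mr² + md² = (1/2)(0.074403)(0.14)² + (0.074403)(0.14)² = 0.0021875 kg·m².
Treating the hole as negative mass, I = I₀ − I_hole = 0.048333 − 0.0021875 = 0.046146 kg·m².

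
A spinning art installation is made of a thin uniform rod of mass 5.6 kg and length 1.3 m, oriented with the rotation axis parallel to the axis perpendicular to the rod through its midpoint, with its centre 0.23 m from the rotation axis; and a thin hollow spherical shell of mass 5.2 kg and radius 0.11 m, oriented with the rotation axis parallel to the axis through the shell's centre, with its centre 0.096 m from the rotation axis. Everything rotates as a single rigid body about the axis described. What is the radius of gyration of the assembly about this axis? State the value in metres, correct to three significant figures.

Thin rod: I_cm = (1/12)ML² = (1/12)(5.6)(1.3)² = 0.78867 kg·m²; centre at d = 0.23 m, so I = I_cm + Md² gives I = 0.78867 + (5.6)(0.23)² = 1.0849 kg·m².
Spherical shell: I_cm = (2/3)MR² = (2/3)(5.2)(0.11)² = 0.041947 kg·m²; centre at d = 0.096 m, so I = I_cm + Md² gives I = 0.041947 + (5.2)(0.096)² = 0.08987 kg·m².
Total I = 1.1748 kg·m²; total mass M = 10.8 kg.
k = √(I/M) = √(1.1748/10.8) = 0.32981 m.

0.330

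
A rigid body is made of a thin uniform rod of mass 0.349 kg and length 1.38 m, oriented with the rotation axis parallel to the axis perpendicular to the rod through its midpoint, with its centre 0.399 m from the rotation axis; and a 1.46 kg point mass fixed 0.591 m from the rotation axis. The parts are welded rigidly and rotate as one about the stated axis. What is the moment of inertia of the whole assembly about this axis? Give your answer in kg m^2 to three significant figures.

Thin rod: I_cm = (1/12)ML² = (1/12)(0.349)(1.38)² = 0.055386 kg m^2; centre at d = 0.399 m, so the parallel axis theorem gives I = 0.055386 + (0.349)(0.399)² = 0.11095 kg m^2.
Point mass: I_cm = 0; centre at d = 0.591 m, so the parallel axis theorem gives I = 0 + (1.46)(0.591)² = 0.50995 kg m^2.
Total I = 0.11095 + 0.50995 = 0.6209 kg m^2.

0.621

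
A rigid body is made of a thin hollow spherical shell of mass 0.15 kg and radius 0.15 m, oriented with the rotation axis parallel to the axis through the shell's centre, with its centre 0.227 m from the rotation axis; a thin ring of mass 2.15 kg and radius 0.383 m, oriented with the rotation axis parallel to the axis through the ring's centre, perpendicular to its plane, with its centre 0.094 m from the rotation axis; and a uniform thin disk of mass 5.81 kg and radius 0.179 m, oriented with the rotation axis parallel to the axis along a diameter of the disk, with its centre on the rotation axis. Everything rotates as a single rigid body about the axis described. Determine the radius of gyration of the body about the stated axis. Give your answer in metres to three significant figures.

Spherical shell: I_cm = (2/3)MR² = (2/3)(0.15)(0.15)² = 0.00225 kg m²; centre at d = 0.227 m, so I = I_cm + Md² gives I = 0.00225 + (0.15)(0.227)² = 0.0099793 kg m².
Thin ring: I_cm = MR² = (2.15)(0.383)² = 0.31538 kg m²; centre at d = 0.094 m, so I = I_cm + Md² gives I = 0.31538 + (2.15)(0.094)² = 0.33438 kg m².
Thin disk: I_cm = (1/4)MR² = (1/4)(5.81)(0.179)² = 0.04654 kg m²; axis through the centre, so I = 0.04654 kg m².
Total I = 0.3909 kg m²; total mass M = 8.11 kg.
k = √(I/M) = √(0.3909/8.11) = 0.21954 m.

0.220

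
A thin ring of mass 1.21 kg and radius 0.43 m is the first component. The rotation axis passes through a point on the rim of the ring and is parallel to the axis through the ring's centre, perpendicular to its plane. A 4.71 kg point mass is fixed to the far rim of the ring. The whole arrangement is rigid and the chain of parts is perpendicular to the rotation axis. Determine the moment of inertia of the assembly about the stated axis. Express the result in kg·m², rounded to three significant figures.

3.93

Thin ring: I_cm = MR² = (1.21)(0.43)² = 0.22373 kg·m²; centre at d = 0.43 m, so the parallel axis theorem gives I = 0.22373 + (1.21)(0.43)² = 0.44746 kg·m².
Point mass: I_cm = 0; centre at d = 0.43 + 0.43 = 0.86 m, so the parallel axis theorem gives I = 0 + (4.71)(0.86)² = 3.4835 kg·m².
Total I = 0.44746 + 3.4835 = 3.931 kg·m².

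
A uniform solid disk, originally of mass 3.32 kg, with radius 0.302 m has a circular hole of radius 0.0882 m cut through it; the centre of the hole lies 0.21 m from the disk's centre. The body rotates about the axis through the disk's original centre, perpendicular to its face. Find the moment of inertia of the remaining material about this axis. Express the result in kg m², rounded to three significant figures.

0.138

Unpierced body about its centre: I₀ = (1/2)MR² = (1/2)(3.32)(0.302)² = 0.1514 kg m².
The removed disk has mass m = M·(r/R)² = (3.32)(0.0882/0.302)² = 0.28318 kg (same uniform areal density).
Its moment of inertia about the rotation axis (parallel-axis theorem): I_hole = (1/2)mr² + md² = (1/2)(0.28318)(0.0882)² + (0.28318)(0.21)² = 0.01359 kg m².
Treating the hole as negative mass, I = I₀ − I_hole = 0.1514 − 0.01359 = 0.13781 kg m².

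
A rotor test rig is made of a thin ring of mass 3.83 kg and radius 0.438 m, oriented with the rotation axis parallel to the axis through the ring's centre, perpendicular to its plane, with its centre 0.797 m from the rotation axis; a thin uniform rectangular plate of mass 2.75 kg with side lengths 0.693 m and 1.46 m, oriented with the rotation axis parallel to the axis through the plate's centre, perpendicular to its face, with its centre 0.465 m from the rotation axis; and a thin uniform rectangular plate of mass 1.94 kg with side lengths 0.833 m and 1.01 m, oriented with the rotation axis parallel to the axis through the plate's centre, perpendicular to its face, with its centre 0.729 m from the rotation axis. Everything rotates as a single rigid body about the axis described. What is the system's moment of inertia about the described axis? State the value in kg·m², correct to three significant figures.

Thin ring: I_cm = MR² = (3.83)(0.438)² = 0.73476 kg·m²; centre at d = 0.797 m, so the parallel axis theorem gives I = 0.73476 + (3.83)(0.797)² = 3.1676 kg·m².
Rectangular plate: I_cm = (1/12)M(a²+b²) = (1/12)(2.75)[(0.693)² + (1.46)²] = 0.59855 kg·m²; centre at d = 0.465 m, so the parallel axis theorem gives I = 0.59855 + (2.75)(0.465)² = 1.1932 kg·m².
Rectangular plate: I_cm = (1/12)M(a²+b²) = (1/12)(1.94)[(0.833)² + (1.01)²] = 0.27709 kg·m²; centre at d = 0.729 m, so the parallel axis theorem gives I = 0.27709 + (1.94)(0.729)² = 1.3081 kg·m².
Total I = 3.1676 + 1.1932 + 1.3081 = 5.6689 kg·m².

5.67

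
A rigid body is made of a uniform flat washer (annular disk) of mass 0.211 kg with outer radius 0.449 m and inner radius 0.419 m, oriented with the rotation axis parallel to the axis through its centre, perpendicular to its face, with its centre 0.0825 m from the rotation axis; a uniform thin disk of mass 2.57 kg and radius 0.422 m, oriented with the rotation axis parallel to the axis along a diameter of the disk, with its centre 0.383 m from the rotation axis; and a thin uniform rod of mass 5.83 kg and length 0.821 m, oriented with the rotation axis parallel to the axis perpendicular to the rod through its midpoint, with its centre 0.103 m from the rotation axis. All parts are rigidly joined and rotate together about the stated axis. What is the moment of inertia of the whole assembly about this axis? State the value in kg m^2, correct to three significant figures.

0.922

Annular disk: I_cm = (1/2)M(R²+r²) = (1/2)(0.211)[(0.449)² + (0.419)²] = 0.039791 kg m^2; centre at d = 0.0825 m, so I = I_cm + Md² gives I = 0.039791 + (0.211)(0.0825)² = 0.041227 kg m^2.
Thin disk: I_cm = (1/4)MR² = (1/4)(2.57)(0.422)² = 0.11442 kg m^2; centre at d = 0.383 m, so I = I_cm + Md² gives I = 0.11442 + (2.57)(0.383)² = 0.49141 kg m^2.
Thin rod: I_cm = (1/12)ML² = (1/12)(5.83)(0.821)² = 0.32747 kg m^2; centre at d = 0.103 m, so I = I_cm + Md² gives I = 0.32747 + (5.83)(0.103)² = 0.38932 kg m^2.
Total I = 0.041227 + 0.49141 + 0.38932 = 0.92196 kg m^2.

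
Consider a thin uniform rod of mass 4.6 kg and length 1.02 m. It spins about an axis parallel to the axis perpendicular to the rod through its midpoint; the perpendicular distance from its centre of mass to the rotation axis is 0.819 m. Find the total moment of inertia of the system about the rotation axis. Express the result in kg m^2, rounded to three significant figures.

3.48

I_cm = (1/12)ML² = (1/12)(4.6)(1.02)² = 0.39882 kg m^2; centre at d = 0.819 m, so the parallel axis theorem gives I = 0.39882 + (4.6)(0.819)² = 3.4843 kg m^2.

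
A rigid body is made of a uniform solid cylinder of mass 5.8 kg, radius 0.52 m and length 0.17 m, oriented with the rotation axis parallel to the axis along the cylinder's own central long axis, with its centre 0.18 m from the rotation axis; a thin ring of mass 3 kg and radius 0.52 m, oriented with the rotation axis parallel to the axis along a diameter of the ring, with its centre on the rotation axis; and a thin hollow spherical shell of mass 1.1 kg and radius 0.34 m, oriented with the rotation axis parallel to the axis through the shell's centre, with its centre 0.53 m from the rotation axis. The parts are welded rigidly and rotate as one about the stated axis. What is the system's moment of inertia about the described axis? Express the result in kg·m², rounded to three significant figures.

1.77

Solid cylinder: I_cm = (1/2)MR² = (1/2)(5.8)(0.52)² = 0.78416 kg·m²; centre at d = 0.18 m, so I = I_cm + Md² gives I = 0.78416 + (5.8)(0.18)² = 0.97208 kg·m².
Thin ring: I_cm = (1/2)MR² = (1/2)(3)(0.52)² = 0.4056 kg·m²; axis through the centre, so I = 0.4056 kg·m².
Spherical shell: I_cm = (2/3)MR² = (2/3)(1.1)(0.34)² = 0.084773 kg·m²; centre at d = 0.53 m, so I = I_cm + Md² gives I = 0.084773 + (1.1)(0.53)² = 0.39376 kg·m².
Total I = 0.97208 + 0.4056 + 0.39376 = 1.7714 kg·m².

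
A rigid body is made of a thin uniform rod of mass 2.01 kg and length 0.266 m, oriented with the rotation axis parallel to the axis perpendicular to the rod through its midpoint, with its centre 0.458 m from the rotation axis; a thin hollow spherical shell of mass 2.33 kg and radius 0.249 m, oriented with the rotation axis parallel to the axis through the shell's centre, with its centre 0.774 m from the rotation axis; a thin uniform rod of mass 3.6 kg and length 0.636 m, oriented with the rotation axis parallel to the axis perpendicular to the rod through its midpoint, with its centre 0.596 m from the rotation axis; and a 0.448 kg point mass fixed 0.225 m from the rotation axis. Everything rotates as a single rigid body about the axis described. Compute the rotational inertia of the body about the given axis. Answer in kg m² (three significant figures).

3.35

Thin rod: I_cm = (1/12)ML² = (1/12)(2.01)(0.266)² = 0.011852 kg m²; centre at d = 0.458 m, so I = I_cm + Md² gives I = 0.011852 + (2.01)(0.458)² = 0.43348 kg m².
Spherical shell: I_cm = (2/3)MR² = (2/3)(2.33)(0.249)² = 0.096308 kg m²; centre at d = 0.774 m, so I = I_cm + Md² gives I = 0.096308 + (2.33)(0.774)² = 1.4922 kg m².
Thin rod: I_cm = (1/12)ML² = (1/12)(3.6)(0.636)² = 0.12135 kg m²; centre at d = 0.596 m, so I = I_cm + Md² gives I = 0.12135 + (3.6)(0.596)² = 1.4001 kg m².
Point mass: I_cm = 0; centre at d = 0.225 m, so I = I_cm + Md² gives I = 0 + (0.448)(0.225)² = 0.02268 kg m².
Total I = 0.43348 + 1.4922 + 1.4001 + 0.02268 = 3.3484 kg m².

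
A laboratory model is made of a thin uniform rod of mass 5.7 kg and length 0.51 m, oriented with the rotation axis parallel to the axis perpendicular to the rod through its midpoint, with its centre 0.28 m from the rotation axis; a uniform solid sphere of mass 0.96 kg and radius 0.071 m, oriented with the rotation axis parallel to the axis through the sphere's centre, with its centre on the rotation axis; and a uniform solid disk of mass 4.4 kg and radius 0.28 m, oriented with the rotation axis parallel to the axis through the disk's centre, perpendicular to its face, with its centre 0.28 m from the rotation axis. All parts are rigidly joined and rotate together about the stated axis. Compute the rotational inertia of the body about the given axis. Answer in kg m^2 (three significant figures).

Thin rod: I_cm = (1/12)ML² = (1/12)(5.7)(0.51)² = 0.12355 kg m^2; centre at d = 0.28 m, so the parallel axis theorem gives I = 0.12355 + (5.7)(0.28)² = 0.57043 kg m^2.
Solid sphere: I_cm = (2/5)MR² = (2/5)(0.96)(0.071)² = 0.0019357 kg m^2; axis through the centre, so I = 0.0019357 kg m^2.
Solid disk: I_cm = (1/2)MR² = (1/2)(4.4)(0.28)² = 0.17248 kg m^2; centre at d = 0.28 m, so the parallel axis theorem gives I = 0.17248 + (4.4)(0.28)² = 0.51744 kg m^2.
Total I = 0.57043 + 0.0019357 + 0.51744 = 1.0898 kg m^2.

1.09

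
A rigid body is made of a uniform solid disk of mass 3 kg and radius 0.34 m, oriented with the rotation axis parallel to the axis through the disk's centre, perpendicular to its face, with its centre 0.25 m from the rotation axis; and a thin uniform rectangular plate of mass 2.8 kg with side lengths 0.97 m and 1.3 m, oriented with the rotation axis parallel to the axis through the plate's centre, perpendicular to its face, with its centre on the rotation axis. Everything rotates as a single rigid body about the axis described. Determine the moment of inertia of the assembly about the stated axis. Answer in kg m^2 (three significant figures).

Solid disk: I_cm = (1/2)MR² = (1/2)(3)(0.34)² = 0.1734 kg m^2; centre at d = 0.25 m, so I = I_cm + Md² gives I = 0.1734 + (3)(0.25)² = 0.3609 kg m^2.
Rectangular plate: I_cm = (1/12)M(a²+b²) = (1/12)(2.8)[(0.97)² + (1.3)²] = 0.61388 kg m^2; axis through the centre, so I = 0.61388 kg m^2.
Total I = 0.3609 + 0.61388 = 0.97478 kg m^2.

0.975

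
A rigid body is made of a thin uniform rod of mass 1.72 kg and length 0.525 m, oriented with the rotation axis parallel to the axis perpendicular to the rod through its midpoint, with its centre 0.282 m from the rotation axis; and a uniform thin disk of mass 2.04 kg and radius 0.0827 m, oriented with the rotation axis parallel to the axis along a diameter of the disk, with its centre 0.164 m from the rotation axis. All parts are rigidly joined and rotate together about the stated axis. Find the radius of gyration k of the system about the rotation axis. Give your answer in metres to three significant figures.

0.250

Thin rod: I_cm = (1/12)ML² = (1/12)(1.72)(0.525)² = 0.039506 kg m²; centre at d = 0.282 m, so the parallel axis theorem gives I = 0.039506 + (1.72)(0.282)² = 0.17629 kg m².
Thin disk: I_cm = (1/4)MR² = (1/4)(2.04)(0.0827)² = 0.003488 kg m²; centre at d = 0.164 m, so the parallel axis theorem gives I = 0.003488 + (2.04)(0.164)² = 0.058356 kg m².
Total I = 0.23464 kg m²; total mass M = 3.76 kg.
k = √(I/M) = √(0.23464/3.76) = 0.24981 m.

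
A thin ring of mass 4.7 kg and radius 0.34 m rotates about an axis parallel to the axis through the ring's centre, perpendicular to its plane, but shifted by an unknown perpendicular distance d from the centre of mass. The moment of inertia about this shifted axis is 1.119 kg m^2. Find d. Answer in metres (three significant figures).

About the centre-of-mass axis, I_cm = MR² = (4.7)(0.34)² = 0.54332 kg m^2.
Parallel axis theorem: I = I_cm + Md², so Md² = 1.119 − 0.54332 = 0.57568 kg m^2.
d = √(0.57568 / 4.7) = 0.34998 m.

0.350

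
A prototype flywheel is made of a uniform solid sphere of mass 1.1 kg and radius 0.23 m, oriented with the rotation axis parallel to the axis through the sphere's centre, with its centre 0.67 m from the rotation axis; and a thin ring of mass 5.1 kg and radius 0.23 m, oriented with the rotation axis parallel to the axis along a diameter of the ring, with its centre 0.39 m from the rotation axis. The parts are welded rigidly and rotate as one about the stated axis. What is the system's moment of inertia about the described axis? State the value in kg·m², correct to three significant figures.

Solid sphere: I_cm = (2/5)MR² = (2/5)(1.1)(0.23)² = 0.023276 kg·m²; centre at d = 0.67 m, so the parallel axis theorem gives I = 0.023276 + (1.1)(0.67)² = 0.51707 kg·m².
Thin ring: I_cm = (1/2)MR² = (1/2)(5.1)(0.23)² = 0.13489 kg·m²; centre at d = 0.39 m, so the parallel axis theorem gives I = 0.13489 + (5.1)(0.39)² = 0.9106 kg·m².
Total I = 0.51707 + 0.9106 = 1.4277 kg·m².

1.43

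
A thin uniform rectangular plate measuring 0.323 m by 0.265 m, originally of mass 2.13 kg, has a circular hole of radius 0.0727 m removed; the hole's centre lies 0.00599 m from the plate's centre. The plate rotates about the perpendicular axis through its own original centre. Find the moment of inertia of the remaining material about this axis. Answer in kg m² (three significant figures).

0.0299

Unpierced body about its centre: I₀ = (1/12)M(a²+b²) = (1/12)(2.13)[(0.323)² + (0.265)²] = 0.030983 kg m².
The removed disk has mass m = M·πr²/(ab) = (2.13)·π(0.0727)²/(0.323·0.265) = 0.41319 kg (same uniform areal density).
Its moment of inertia about the rotation axis (parallel-axis theorem): I_hole = (1/2)mr² + md² = (1/2)(0.41319)(0.0727)² + (0.41319)(0.00599)² = 0.0011067 kg m².
Treating the hole as negative mass, I = I₀ − I_hole = 0.030983 − 0.0011067 = 0.029877 kg m².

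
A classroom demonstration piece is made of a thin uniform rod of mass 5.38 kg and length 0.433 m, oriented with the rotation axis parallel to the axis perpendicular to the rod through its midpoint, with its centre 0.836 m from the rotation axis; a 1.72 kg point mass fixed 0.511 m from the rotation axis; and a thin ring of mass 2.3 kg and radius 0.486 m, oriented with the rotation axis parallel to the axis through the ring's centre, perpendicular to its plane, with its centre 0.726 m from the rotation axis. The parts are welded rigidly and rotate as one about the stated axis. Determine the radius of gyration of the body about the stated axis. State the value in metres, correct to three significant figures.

Thin rod: I_cm = (1/12)ML² = (1/12)(5.38)(0.433)² = 0.084058 kg m^2; centre at d = 0.836 m, so the parallel axis theorem gives I = 0.084058 + (5.38)(0.836)² = 3.8441 kg m^2.
Point mass: I_cm = 0; centre at d = 0.511 m, so the parallel axis theorem gives I = 0 + (1.72)(0.511)² = 0.44913 kg m^2.
Thin ring: I_cm = MR² = (2.3)(0.486)² = 0.54325 kg m^2; centre at d = 0.726 m, so the parallel axis theorem gives I = 0.54325 + (2.3)(0.726)² = 1.7555 kg m^2.
Total I = 6.0488 kg m^2; total mass M = 9.4 kg.
k = √(I/M) = √(6.0488/9.4) = 0.80218 m.

0.802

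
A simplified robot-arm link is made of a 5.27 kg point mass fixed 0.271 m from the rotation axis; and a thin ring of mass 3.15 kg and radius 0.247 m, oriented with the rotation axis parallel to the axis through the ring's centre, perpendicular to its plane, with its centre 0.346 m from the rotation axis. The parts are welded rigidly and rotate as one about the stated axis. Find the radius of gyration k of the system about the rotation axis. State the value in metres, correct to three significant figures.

Point mass: I_cm = 0; centre at d = 0.271 m, so the parallel axis theorem gives I = 0 + (5.27)(0.271)² = 0.38703 kg m².
Thin ring: I_cm = MR² = (3.15)(0.247)² = 0.19218 kg m²; centre at d = 0.346 m, so the parallel axis theorem gives I = 0.19218 + (3.15)(0.346)² = 0.56928 kg m².
Total I = 0.95632 kg m²; total mass M = 8.42 kg.
k = √(I/M) = √(0.95632/8.42) = 0.33701 m.

0.337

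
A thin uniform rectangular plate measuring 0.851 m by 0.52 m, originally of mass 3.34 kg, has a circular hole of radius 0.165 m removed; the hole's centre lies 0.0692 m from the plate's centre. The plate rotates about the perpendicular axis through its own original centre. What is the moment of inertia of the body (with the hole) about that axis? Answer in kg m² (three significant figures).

0.265

Unpierced body about its centre: I₀ = (1/12)M(a²+b²) = (1/12)(3.34)[(0.851)² + (0.52)²] = 0.27683 kg m².
The removed disk has mass m = M·πr²/(ab) = (3.34)·π(0.165)²/(0.851·0.52) = 0.64555 kg (same uniform areal density).
Its moment of inertia about the rotation axis (parallel-axis theorem): I_hole = (1/2)mr² + md² = (1/2)(0.64555)(0.165)² + (0.64555)(0.0692)² = 0.011879 kg m².
Treating the hole as negative mass, I = I₀ − I_hole = 0.27683 − 0.011879 = 0.26495 kg m².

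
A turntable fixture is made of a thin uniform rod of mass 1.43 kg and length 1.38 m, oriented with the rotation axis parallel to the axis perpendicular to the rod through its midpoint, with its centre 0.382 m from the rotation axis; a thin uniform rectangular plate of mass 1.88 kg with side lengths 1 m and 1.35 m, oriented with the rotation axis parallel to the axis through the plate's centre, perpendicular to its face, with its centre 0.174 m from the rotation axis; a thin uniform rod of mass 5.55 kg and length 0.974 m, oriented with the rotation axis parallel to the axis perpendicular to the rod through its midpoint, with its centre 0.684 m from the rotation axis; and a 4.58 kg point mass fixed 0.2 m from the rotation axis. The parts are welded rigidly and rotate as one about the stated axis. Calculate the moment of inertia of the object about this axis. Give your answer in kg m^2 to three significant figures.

Thin rod: I_cm = (1/12)ML² = (1/12)(1.43)(1.38)² = 0.22694 kg m^2; centre at d = 0.382 m, so I = I_cm + Md² gives I = 0.22694 + (1.43)(0.382)² = 0.43561 kg m^2.
Rectangular plate: I_cm = (1/12)M(a²+b²) = (1/12)(1.88)[(1)² + (1.35)²] = 0.44219 kg m^2; centre at d = 0.174 m, so I = I_cm + Md² gives I = 0.44219 + (1.88)(0.174)² = 0.49911 kg m^2.
Thin rod: I_cm = (1/12)ML² = (1/12)(5.55)(0.974)² = 0.43876 kg m^2; centre at d = 0.684 m, so I = I_cm + Md² gives I = 0.43876 + (5.55)(0.684)² = 3.0354 kg m^2.
Point mass: I_cm = 0; centre at d = 0.2 m, so I = I_cm + Md² gives I = 0 + (4.58)(0.2)² = 0.1832 kg m^2.
Total I = 0.43561 + 0.49911 + 3.0354 + 0.1832 = 4.1533 kg m^2.

4.15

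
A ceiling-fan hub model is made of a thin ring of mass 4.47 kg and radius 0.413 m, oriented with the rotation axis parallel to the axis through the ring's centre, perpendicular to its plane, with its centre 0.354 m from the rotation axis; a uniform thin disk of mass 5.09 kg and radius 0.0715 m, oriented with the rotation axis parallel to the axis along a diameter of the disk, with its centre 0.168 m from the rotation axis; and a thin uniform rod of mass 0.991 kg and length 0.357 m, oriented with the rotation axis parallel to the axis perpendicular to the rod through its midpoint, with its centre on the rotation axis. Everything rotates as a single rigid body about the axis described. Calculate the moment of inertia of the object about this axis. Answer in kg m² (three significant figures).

Thin ring: I_cm = MR² = (4.47)(0.413)² = 0.76244 kg m²; centre at d = 0.354 m, so the parallel axis theorem gives I = 0.76244 + (4.47)(0.354)² = 1.3226 kg m².
Thin disk: I_cm = (1/4)MR² = (1/4)(5.09)(0.0715)² = 0.0065053 kg m²; centre at d = 0.168 m, so the parallel axis theorem gives I = 0.0065053 + (5.09)(0.168)² = 0.15017 kg m².
Thin rod: I_cm = (1/12)ML² = (1/12)(0.991)(0.357)² = 0.010525 kg m²; axis through the centre, so I = 0.010525 kg m².
Total I = 1.3226 + 0.15017 + 0.010525 = 1.4833 kg m².

1.48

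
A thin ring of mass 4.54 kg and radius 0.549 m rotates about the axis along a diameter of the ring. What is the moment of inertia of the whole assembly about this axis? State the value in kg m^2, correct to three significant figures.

I_cm = (1/2)MR² = (1/2)(4.54)(0.549)² = 0.68418 kg m^2; axis through the centre, so I = 0.68418 kg m^2.

0.684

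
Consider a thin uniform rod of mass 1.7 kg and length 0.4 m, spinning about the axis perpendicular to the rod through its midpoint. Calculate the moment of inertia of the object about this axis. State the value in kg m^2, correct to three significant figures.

0.0227

I_cm = (1/12)ML² = (1/12)(1.7)(0.4)² = 0.022667 kg m^2; axis through the centre, so I = 0.022667 kg m^2.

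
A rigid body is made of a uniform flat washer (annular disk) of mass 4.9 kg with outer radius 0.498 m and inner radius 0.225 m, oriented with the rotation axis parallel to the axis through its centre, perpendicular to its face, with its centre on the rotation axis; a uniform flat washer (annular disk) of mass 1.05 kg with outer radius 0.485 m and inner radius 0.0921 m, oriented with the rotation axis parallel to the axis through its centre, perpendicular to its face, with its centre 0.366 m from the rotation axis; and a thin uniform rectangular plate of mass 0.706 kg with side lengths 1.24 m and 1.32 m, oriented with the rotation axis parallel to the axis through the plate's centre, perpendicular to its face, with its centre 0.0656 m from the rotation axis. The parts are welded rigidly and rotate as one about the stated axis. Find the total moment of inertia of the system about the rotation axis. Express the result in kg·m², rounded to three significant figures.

Annular disk: I_cm = (1/2)M(R²+r²) = (1/2)(4.9)[(0.498)² + (0.225)²] = 0.73164 kg·m²; axis through the centre, so I = 0.73164 kg·m².
Annular disk: I_cm = (1/2)M(R²+r²) = (1/2)(1.05)[(0.485)² + (0.0921)²] = 0.12795 kg·m²; centre at d = 0.366 m, so I = I_cm + Md² gives I = 0.12795 + (1.05)(0.366)² = 0.2686 kg·m².
Rectangular plate: I_cm = (1/12)M(a²+b²) = (1/12)(0.706)[(1.24)² + (1.32)²] = 0.19297 kg·m²; centre at d = 0.0656 m, so I = I_cm + Md² gives I = 0.19297 + (0.706)(0.0656)² = 0.19601 kg·m².
Total I = 0.73164 + 0.2686 + 0.19601 = 1.1963 kg·m².

1.20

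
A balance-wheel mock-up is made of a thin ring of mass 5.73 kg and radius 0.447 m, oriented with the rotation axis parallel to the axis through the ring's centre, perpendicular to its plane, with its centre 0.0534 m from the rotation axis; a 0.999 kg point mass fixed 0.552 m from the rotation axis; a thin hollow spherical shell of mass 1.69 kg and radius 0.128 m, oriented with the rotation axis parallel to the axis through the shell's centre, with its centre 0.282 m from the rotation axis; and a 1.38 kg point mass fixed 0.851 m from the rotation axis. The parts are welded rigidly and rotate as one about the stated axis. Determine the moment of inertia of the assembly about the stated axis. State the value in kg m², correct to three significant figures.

Thin ring: I_cm = MR² = (5.73)(0.447)² = 1.1449 kg m²; centre at d = 0.0534 m, so I = I_cm + Md² gives I = 1.1449 + (5.73)(0.0534)² = 1.1612 kg m².
Point mass: I_cm = 0; centre at d = 0.552 m, so I = I_cm + Md² gives I = 0 + (0.999)(0.552)² = 0.3044 kg m².
Spherical shell: I_cm = (2/3)MR² = (2/3)(1.69)(0.128)² = 0.018459 kg m²; centre at d = 0.282 m, so I = I_cm + Md² gives I = 0.018459 + (1.69)(0.282)² = 0.15285 kg m².
Point mass: I_cm = 0; centre at d = 0.851 m, so I = I_cm + Md² gives I = 0 + (1.38)(0.851)² = 0.9994 kg m².
Total I = 1.1612 + 0.3044 + 0.15285 + 0.9994 = 2.6179 kg m².

2.62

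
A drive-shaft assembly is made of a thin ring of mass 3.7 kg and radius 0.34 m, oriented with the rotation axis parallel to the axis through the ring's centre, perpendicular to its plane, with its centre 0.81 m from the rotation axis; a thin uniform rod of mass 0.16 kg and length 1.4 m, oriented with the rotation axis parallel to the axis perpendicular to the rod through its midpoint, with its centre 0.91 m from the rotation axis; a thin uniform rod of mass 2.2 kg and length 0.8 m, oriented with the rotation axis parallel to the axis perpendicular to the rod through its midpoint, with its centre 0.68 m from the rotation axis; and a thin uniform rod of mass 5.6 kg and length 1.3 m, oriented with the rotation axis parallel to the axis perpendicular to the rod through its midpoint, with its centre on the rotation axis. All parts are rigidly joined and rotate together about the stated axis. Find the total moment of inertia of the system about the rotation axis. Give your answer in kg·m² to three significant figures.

4.94

Thin ring: I_cm = MR² = (3.7)(0.34)² = 0.42772 kg·m²; centre at d = 0.81 m, so I = I_cm + Md² gives I = 0.42772 + (3.7)(0.81)² = 2.8553 kg·m².
Thin rod: I_cm = (1/12)ML² = (1/12)(0.16)(1.4)² = 0.026133 kg·m²; centre at d = 0.91 m, so I = I_cm + Md² gives I = 0.026133 + (0.16)(0.91)² = 0.15863 kg·m².
Thin rod: I_cm = (1/12)ML² = (1/12)(2.2)(0.8)² = 0.11733 kg·m²; centre at d = 0.68 m, so I = I_cm + Md² gives I = 0.11733 + (2.2)(0.68)² = 1.1346 kg·m².
Thin rod: I_cm = (1/12)ML² = (1/12)(5.6)(1.3)² = 0.78867 kg·m²; axis through the centre, so I = 0.78867 kg·m².
Total I = 2.8553 + 0.15863 + 1.1346 + 0.78867 = 4.9372 kg·m².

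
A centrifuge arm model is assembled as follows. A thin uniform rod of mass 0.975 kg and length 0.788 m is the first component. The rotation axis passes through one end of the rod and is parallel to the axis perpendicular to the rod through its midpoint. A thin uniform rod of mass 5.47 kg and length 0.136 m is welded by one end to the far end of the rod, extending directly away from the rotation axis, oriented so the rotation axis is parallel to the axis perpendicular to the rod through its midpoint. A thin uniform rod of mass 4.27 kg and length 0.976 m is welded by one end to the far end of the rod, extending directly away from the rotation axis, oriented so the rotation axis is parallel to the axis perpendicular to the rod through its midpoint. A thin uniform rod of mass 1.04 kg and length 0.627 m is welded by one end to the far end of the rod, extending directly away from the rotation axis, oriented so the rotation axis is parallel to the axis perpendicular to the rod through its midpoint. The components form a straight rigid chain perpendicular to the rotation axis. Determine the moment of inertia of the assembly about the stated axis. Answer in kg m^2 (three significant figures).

18.2

Thin rod: I_cm = (1/12)ML² = (1/12)(0.975)(0.788)² = 0.050452 kg m^2; centre at d = 0.394 m, so the parallel axis theorem gives I = 0.050452 + (0.975)(0.394)² = 0.20181 kg m^2.
Thin rod: I_cm = (1/12)ML² = (1/12)(5.47)(0.136)² = 0.0084311 kg m^2; centre at d = 0.394 + 0.394 + 0.068 = 0.856 m, so the parallel axis theorem gives I = 0.0084311 + (5.47)(0.856)² = 4.0165 kg m^2.
Thin rod: I_cm = (1/12)ML² = (1/12)(4.27)(0.976)² = 0.33896 kg m^2; centre at d = 0.394 + 0.394 + 0.068 + 0.068 + 0.488 = 1.412 m, so the parallel axis theorem gives I = 0.33896 + (4.27)(1.412)² = 8.8522 kg m^2.
Thin rod: I_cm = (1/12)ML² = (1/12)(1.04)(0.627)² = 0.034071 kg m^2; centre at d = 0.394 + 0.394 + 0.068 + 0.068 + 0.488 + 0.488 + 0.3135 = 2.2135 m, so the parallel axis theorem gives I = 0.034071 + (1.04)(2.2135)² = 5.1296 kg m^2.
Total I = 0.20181 + 4.0165 + 8.8522 + 5.1296 = 18.2 kg m^2.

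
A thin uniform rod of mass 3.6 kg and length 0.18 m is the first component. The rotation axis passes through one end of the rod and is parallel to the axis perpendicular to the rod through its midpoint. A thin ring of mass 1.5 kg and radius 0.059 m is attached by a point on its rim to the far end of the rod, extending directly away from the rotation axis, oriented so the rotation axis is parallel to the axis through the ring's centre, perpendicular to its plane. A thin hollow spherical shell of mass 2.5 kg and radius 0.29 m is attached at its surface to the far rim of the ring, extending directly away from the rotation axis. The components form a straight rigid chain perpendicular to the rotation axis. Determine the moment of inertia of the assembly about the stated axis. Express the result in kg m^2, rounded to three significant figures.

Thin rod: I_cm = (1/12)ML² = (1/12)(3.6)(0.18)² = 0.00972 kg m^2; centre at d = 0.09 m, so I = I_cm + Md² gives I = 0.00972 + (3.6)(0.09)² = 0.03888 kg m^2.
Thin ring: I_cm = MR² = (1.5)(0.059)² = 0.0052215 kg m^2; centre at d = 0.09 + 0.09 + 0.059 = 0.239 m, so I = I_cm + Md² gives I = 0.0052215 + (1.5)(0.239)² = 0.090903 kg m^2.
Spherical shell: I_cm = (2/3)MR² = (2/3)(2.5)(0.29)² = 0.14017 kg m^2; centre at d = 0.09 + 0.09 + 0.059 + 0.059 + 0.29 = 0.588 m, so I = I_cm + Md² gives I = 0.14017 + (2.5)(0.588)² = 1.0045 kg m^2.
Total I = 0.03888 + 0.090903 + 1.0045 = 1.1343 kg m^2.

1.13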